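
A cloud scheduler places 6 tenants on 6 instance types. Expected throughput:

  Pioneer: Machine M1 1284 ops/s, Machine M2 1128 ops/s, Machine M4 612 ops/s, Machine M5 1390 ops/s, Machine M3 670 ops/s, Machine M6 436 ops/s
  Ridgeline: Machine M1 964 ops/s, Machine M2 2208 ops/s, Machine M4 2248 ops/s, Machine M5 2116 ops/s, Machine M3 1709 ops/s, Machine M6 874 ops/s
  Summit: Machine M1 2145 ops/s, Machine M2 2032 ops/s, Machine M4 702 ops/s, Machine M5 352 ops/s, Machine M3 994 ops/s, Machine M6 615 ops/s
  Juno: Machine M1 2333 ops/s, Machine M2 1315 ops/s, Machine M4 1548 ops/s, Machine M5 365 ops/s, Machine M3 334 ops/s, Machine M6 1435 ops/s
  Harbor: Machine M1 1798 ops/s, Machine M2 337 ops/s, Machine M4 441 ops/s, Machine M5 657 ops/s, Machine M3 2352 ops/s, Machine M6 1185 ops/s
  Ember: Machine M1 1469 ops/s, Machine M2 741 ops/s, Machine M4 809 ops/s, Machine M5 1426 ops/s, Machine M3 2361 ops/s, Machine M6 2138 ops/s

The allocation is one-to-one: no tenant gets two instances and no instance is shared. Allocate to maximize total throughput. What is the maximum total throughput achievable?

Max total: 12493 ops/s

Optimal: Pioneer→Machine M5 (1390 ops/s), Ridgeline→Machine M4 (2248 ops/s), Summit→Machine M2 (2032 ops/s), Juno→Machine M1 (2333 ops/s), Harbor→Machine M3 (2352 ops/s), Ember→Machine M6 (2138 ops/s) — total 1390+2248+2032+2333+2352+2138 = 12493 ops/s.
Row-greedy (each tenant in turn takes its best remaining instance) gives 10311 ops/s, worse by 2182.
Next-best assignment: Pioneer→Machine M5, Ridgeline→Machine M2, Summit→Machine M1, Juno→Machine M4, Harbor→Machine M3, Ember→Machine M6 = 11781 ops/s.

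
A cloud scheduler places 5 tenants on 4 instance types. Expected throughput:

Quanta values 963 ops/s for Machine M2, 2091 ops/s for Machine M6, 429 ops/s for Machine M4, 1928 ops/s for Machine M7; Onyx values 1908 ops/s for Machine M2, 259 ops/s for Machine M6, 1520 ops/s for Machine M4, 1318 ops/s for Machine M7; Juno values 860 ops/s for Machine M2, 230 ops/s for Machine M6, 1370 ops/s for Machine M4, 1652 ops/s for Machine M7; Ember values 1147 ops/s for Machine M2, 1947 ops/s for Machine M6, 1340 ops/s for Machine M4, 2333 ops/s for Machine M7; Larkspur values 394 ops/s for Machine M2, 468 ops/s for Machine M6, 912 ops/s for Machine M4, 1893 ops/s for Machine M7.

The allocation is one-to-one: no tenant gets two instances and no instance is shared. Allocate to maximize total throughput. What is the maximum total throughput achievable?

Maximum total: 7702 ops/s

Optimal: Onyx→Machine M2 (1908 ops/s), Quanta→Machine M6 (2091 ops/s), Juno→Machine M4 (1370 ops/s), Ember→Machine M7 (2333 ops/s) — total 1908+2091+1370+2333 = 7702 ops/s.
Row-greedy (each tenant in turn takes its best remaining instance) gives 6991 ops/s, worse by 711.
Next-best assignment: Onyx→Machine M2, Quanta→Machine M6, Juno→Machine M4, Larkspur→Machine M7 = 7262 ops/s.
Swapping Juno↔Ember (Juno→Machine M7 1652 ops/s, Ember→Machine M4 1340 ops/s) loses 711.
Checked against all permutations: 7702 ops/s is optimal.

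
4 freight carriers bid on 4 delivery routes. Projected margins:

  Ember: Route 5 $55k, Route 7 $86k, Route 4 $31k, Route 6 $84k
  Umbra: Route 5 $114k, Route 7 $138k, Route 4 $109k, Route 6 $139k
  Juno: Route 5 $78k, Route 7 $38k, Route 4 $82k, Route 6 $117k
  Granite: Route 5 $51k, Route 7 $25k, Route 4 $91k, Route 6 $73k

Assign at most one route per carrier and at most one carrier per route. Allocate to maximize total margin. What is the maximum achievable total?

This is a one-to-one assignment (maximum-weight bipartite matching).
Optimal: Ember→Route 7 ($86k), Umbra→Route 5 ($114k), Juno→Route 6 ($117k), Granite→Route 4 ($91k) — total 86+114+117+91 = $408k.
Max-entry greedy (repeatedly take the single best remaining cell) gives $394k, worse by 14.

Max total: $408k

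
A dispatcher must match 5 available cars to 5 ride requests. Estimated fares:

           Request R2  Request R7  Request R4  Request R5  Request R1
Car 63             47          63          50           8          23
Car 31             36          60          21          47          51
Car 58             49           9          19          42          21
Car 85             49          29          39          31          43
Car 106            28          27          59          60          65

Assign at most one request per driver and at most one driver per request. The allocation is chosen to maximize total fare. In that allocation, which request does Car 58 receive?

Optimal: Car 63→Request R4 ($50), Car 31→Request R7 ($60), Car 58→Request R5 ($42), Car 85→Request R2 ($49), Car 106→Request R1 ($65) — total 50+60+42+49+65 = $266.
Column-greedy (each request in turn goes to its best remaining driver) gives $261, worse by 5.
Car 58's own top request is Request R2 ($49), but forcing Car 58→Request R2 and reassigning the rest optimally gives only $263 — worse by 3.

Car 58 receives Request R5.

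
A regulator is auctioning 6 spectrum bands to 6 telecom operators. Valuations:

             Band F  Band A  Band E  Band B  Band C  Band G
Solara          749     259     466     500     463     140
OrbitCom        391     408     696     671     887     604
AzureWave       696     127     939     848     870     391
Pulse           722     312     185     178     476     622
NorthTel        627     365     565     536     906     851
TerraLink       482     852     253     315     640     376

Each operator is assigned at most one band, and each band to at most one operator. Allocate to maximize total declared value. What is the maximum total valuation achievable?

Optimal: Solara→Band B ($500M), OrbitCom→Band C ($887M), AzureWave→Band E ($939M), Pulse→Band F ($722M), NorthTel→Band G ($851M), TerraLink→Band A ($852M) — total 500+887+939+722+851+852 = $4751M.
Row-greedy (each operator in turn takes its best remaining band) gives $4585M, worse by 166.
Swapping Pulse↔NorthTel (Pulse→Band G $622M, NorthTel→Band F $627M) loses 324.
Checked against all permutations: $4751M is optimal.

Maximum total: $4751M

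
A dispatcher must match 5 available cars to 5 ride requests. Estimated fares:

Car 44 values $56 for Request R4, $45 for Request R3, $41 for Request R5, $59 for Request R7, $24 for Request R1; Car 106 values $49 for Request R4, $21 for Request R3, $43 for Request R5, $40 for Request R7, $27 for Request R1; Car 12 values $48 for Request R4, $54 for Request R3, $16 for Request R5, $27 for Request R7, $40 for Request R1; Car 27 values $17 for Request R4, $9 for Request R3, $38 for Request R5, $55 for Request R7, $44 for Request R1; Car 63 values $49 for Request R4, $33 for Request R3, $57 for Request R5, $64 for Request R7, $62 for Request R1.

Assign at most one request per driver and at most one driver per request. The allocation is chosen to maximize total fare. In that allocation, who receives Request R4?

Optimal: Car 44→Request R4 ($56), Car 106→Request R5 ($43), Car 12→Request R3 ($54), Car 27→Request R7 ($55), Car 63→Request R1 ($62) — total 56+43+54+55+62 = $270.
Column-greedy (each request in turn goes to its best remaining driver) gives $249, worse by 21.
No other one-to-one assignment exceeds $270.
Car 44's own top request is Request R7 ($59), but forcing Car 44→Request R7 and reassigning the rest optimally gives only $263 — worse by 7.

Car 44 receives Request R4.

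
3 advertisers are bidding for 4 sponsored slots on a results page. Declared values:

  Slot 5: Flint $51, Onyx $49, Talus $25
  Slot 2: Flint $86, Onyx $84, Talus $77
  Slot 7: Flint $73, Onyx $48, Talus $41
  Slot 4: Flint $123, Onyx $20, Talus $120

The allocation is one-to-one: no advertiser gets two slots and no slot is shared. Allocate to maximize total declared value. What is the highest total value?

Maximum total: $277

Optimal: Flint→Slot 7 ($73), Onyx→Slot 2 ($84), Talus→Slot 4 ($120) — total 73+84+120 = $277.
Column-greedy (each slot in turn goes to its best remaining advertiser) gives $176, worse by 101.
Next-best assignment: Flint→Slot 5, Onyx→Slot 2, Talus→Slot 4 = $255.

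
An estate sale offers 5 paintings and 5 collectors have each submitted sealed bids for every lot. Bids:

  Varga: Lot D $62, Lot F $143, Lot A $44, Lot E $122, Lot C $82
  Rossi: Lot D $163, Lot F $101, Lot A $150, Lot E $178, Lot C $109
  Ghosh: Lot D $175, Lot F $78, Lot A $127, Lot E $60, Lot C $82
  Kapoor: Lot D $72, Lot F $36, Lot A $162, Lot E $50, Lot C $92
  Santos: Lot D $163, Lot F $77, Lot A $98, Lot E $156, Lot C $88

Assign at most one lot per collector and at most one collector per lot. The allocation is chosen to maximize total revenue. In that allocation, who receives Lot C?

This is a one-to-one assignment (maximum-weight bipartite matching).
Optimal: Varga→Lot F ($143), Rossi→Lot E ($178), Ghosh→Lot D ($175), Kapoor→Lot A ($162), Santos→Lot C ($88) — total 143+178+175+162+88 = $746.
Swapping Varga↔Rossi (Varga→Lot E $122, Rossi→Lot F $101) loses 98.
Santos's own top lot is Lot D ($163), but forcing Santos→Lot D and reassigning the rest optimally gives only $728 — worse by 18.

Santos receives Lot C.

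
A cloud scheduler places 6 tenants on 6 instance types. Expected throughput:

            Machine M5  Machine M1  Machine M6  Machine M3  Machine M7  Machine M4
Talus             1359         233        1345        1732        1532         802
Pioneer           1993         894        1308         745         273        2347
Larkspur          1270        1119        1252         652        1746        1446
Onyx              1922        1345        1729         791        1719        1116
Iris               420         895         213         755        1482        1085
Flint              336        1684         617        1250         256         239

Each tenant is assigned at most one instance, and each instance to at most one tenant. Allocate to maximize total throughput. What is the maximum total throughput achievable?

Max total: 10419 ops/s

Optimal: Talus→Machine M3 (1732 ops/s), Pioneer→Machine M4 (2347 ops/s), Larkspur→Machine M6 (1252 ops/s), Onyx→Machine M5 (1922 ops/s), Iris→Machine M7 (1482 ops/s), Flint→Machine M1 (1684 ops/s) — total 1732+2347+1252+1922+1482+1684 = 10419 ops/s.
Column-greedy (each instance in turn goes to its best remaining tenant) gives 9969 ops/s, worse by 450.
Checked against all permutations: 10419 ops/s is optimal.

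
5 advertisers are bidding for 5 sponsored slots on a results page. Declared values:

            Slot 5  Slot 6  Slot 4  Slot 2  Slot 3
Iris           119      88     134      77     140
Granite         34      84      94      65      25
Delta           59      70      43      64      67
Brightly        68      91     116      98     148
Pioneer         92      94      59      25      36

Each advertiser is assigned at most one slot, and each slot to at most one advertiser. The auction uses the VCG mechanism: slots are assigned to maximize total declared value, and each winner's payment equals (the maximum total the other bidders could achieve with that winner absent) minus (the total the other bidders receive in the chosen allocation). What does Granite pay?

Granite pays $6.

Efficient allocation: Iris→Slot 4 ($134), Granite→Slot 6 ($84), Delta→Slot 2 ($64), Brightly→Slot 3 ($148), Pioneer→Slot 5 ($92); total welfare W = $522.
Granite receives Slot 6 at value $84, so the others get W − 84 = $438.
Without Granite: best allocation of the remaining 4 bidders over all 5 slots is Iris→Slot 4 ($134), Delta→Slot 6 ($70), Brightly→Slot 3 ($148), Pioneer→Slot 5 ($92), total $444.
VCG payment = (others' best without Granite) − (others' welfare with Granite) = 444 − 438 = $6.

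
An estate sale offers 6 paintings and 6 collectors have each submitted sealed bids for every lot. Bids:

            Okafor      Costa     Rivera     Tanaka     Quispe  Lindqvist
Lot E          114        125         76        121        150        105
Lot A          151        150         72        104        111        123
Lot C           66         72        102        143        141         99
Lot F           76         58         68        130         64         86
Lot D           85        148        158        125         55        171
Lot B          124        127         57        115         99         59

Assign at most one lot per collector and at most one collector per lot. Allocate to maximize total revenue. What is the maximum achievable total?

Max total: $831

Optimal: Okafor→Lot A ($151), Costa→Lot B ($127), Rivera→Lot C ($102), Tanaka→Lot F ($130), Quispe→Lot E ($150), Lindqvist→Lot D ($171) — total 151+127+102+130+150+171 = $831.
Row-greedy (each collector in turn takes its best remaining lot) gives $740, worse by 91.
Next-best assignment: Okafor→Lot B, Costa→Lot A, Rivera→Lot C, Tanaka→Lot F, Quispe→Lot E, Lindqvist→Lot D = $827.
Every other assignment is strictly worse.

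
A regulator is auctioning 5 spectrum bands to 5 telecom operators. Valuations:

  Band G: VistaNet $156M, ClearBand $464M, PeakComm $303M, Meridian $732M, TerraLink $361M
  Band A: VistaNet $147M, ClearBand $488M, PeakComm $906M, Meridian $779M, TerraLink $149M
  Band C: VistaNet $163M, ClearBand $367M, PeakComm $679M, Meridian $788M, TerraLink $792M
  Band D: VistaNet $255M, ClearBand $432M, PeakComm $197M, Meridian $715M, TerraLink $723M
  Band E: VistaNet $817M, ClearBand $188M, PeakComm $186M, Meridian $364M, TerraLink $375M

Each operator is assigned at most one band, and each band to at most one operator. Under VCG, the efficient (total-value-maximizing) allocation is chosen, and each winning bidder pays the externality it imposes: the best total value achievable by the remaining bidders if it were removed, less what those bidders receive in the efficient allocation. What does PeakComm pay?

PeakComm pays $60M.

Efficient allocation: VistaNet→Band E ($817M), ClearBand→Band G ($464M), PeakComm→Band A ($906M), Meridian→Band C ($788M), TerraLink→Band D ($723M); total welfare W = $3698M.
PeakComm receives Band A at value $906M, so the others get W − 906 = $2792M.
Without PeakComm: best allocation of the remaining 4 bidders over all 5 bands is VistaNet→Band E ($817M), ClearBand→Band G ($464M), Meridian→Band A ($779M), TerraLink→Band C ($792M), total $2852M.
VCG payment = (others' best without PeakComm) − (others' welfare with PeakComm) = 2852 − 2792 = $60M.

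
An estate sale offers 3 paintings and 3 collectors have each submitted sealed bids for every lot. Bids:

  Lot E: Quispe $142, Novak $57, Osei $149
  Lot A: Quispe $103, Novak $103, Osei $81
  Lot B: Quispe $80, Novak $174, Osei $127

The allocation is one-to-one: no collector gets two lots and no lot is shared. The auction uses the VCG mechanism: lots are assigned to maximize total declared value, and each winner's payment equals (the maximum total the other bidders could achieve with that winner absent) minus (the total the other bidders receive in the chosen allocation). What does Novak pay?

Efficient allocation: Quispe→Lot A ($103), Novak→Lot B ($174), Osei→Lot E ($149); total welfare W = $426.
Novak receives Lot B at value $174, so the others get W − 174 = $252.
Without Novak: best allocation of the remaining 2 bidders over all 3 lots is Quispe→Lot E ($142), Osei→Lot B ($127), total $269.
VCG payment = (others' best without Novak) − (others' welfare with Novak) = 269 − 252 = $17.

Novak pays $17.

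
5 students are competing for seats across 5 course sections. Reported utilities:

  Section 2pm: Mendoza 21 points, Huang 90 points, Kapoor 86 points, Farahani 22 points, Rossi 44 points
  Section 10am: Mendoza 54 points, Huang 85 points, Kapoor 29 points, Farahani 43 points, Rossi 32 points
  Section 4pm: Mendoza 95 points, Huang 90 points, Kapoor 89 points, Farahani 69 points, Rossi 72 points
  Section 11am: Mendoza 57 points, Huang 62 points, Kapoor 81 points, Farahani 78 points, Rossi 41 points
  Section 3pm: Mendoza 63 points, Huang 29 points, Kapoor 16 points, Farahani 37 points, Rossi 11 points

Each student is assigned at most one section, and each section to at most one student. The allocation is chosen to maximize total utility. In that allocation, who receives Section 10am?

This is a one-to-one assignment (maximum-weight bipartite matching).
Optimal: Mendoza→Section 3pm (63 points), Huang→Section 10am (85 points), Kapoor→Section 2pm (86 points), Farahani→Section 11am (78 points), Rossi→Section 4pm (72 points) — total 63+85+86+78+72 = 384 points.
Column-greedy (each section in turn goes to its best remaining student) gives 322 points, worse by 62.
Next-best assignment: Mendoza→Section 3pm, Huang→Section 10am, Kapoor→Section 4pm, Farahani→Section 11am, Rossi→Section 2pm = 359 points.
Swapping Mendoza↔Farahani (Mendoza→Section 11am 57 points, Farahani→Section 3pm 37 points) loses 47.
Checked against all permutations: 384 points is optimal.
Huang's own top section is Section 2pm (90 points), but forcing Huang→Section 2pm and reassigning the rest optimally gives only 352 points — worse by 32.

Huang receives Section 10am.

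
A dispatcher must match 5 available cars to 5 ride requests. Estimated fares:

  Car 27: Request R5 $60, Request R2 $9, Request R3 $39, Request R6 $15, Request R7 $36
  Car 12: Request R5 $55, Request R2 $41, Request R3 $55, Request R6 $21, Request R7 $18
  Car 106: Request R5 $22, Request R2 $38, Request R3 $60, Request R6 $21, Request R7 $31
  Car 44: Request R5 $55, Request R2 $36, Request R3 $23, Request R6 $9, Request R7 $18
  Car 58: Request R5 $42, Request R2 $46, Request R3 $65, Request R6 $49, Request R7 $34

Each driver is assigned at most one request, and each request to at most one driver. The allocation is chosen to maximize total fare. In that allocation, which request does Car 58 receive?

Optimal: Car 27→Request R7 ($36), Car 12→Request R2 ($41), Car 106→Request R3 ($60), Car 44→Request R5 ($55), Car 58→Request R6 ($49) — total 36+41+60+55+49 = $241.
Column-greedy (each request in turn goes to its best remaining driver) gives $205, worse by 36.
Next-best assignment: Car 27→Request R7, Car 12→Request R5, Car 106→Request R3, Car 44→Request R2, Car 58→Request R6 = $236.
No other one-to-one assignment exceeds $241.
Car 58's own top request is Request R3 ($65), but forcing Car 58→Request R3 and reassigning the rest optimally gives only $218 — worse by 23.

Car 58 receives Request R6.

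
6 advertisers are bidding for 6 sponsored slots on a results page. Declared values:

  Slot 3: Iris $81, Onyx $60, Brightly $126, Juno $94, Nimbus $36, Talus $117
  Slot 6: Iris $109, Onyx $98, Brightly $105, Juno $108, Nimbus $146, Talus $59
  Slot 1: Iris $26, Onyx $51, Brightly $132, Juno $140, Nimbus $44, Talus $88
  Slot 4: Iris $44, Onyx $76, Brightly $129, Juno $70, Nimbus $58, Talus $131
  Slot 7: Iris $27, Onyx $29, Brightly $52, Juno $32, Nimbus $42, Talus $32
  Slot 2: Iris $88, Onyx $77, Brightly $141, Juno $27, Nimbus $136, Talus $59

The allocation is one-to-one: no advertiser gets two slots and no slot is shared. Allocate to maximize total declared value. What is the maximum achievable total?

This is the linear assignment problem.
Optimal: Iris→Slot 6 ($109), Onyx→Slot 7 ($29), Brightly→Slot 3 ($126), Juno→Slot 1 ($140), Nimbus→Slot 2 ($136), Talus→Slot 4 ($131) — total 109+29+126+140+136+131 = $671.
Column-greedy (each slot in turn goes to its best remaining advertiser) gives $660, worse by 11.
Every other assignment is strictly worse.

Max total: $671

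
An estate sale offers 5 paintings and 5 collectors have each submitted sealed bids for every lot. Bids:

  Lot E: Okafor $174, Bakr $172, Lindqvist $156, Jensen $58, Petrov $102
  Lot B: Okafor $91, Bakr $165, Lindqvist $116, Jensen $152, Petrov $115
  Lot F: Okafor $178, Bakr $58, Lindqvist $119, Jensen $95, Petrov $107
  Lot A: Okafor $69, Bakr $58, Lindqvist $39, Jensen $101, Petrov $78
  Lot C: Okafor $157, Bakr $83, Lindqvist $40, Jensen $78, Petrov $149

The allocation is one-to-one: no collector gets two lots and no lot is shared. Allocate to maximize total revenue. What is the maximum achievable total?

Optimal: Okafor→Lot F ($178), Bakr→Lot B ($165), Lindqvist→Lot E ($156), Jensen→Lot A ($101), Petrov→Lot C ($149) — total 178+165+156+101+149 = $749.
Column-greedy (each lot in turn goes to its best remaining collector) gives $708, worse by 41.
Next-best assignment: Okafor→Lot F, Bakr→Lot E, Lindqvist→Lot B, Jensen→Lot A, Petrov→Lot C = $716.
Swapping Bakr↔Lindqvist (Bakr→Lot E $172, Lindqvist→Lot B $116) loses 33.
Checked against all permutations: $749 is optimal.

Maximum total: $749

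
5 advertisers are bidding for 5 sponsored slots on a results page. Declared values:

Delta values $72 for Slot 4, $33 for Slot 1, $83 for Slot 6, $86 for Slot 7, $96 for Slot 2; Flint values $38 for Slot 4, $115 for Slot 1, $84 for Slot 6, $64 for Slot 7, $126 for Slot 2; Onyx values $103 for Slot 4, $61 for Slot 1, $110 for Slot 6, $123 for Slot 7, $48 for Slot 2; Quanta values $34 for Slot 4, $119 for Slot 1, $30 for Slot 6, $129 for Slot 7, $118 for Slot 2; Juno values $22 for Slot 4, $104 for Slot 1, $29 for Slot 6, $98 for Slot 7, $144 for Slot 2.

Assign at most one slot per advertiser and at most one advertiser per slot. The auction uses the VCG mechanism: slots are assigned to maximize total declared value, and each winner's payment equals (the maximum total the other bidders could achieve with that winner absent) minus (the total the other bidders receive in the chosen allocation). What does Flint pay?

Flint pays $10.

Efficient allocation: Delta→Slot 6 ($83), Flint→Slot 1 ($115), Onyx→Slot 4 ($103), Quanta→Slot 7 ($129), Juno→Slot 2 ($144); total welfare W = $574.
Flint receives Slot 1 at value $115, so the others get W − 115 = $459.
Without Flint: best allocation of the remaining 4 bidders over all 5 slots is Delta→Slot 6 ($83), Onyx→Slot 7 ($123), Quanta→Slot 1 ($119), Juno→Slot 2 ($144), total $469.
VCG payment = (others' best without Flint) − (others' welfare with Flint) = 469 − 459 = $10.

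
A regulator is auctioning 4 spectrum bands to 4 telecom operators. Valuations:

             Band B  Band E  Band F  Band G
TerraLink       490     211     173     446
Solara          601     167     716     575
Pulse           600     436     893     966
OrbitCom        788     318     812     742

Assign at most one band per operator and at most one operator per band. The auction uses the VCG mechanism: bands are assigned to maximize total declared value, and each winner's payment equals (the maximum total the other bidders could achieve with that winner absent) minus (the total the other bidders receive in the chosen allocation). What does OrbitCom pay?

Efficient allocation: TerraLink→Band E ($211M), Solara→Band F ($716M), Pulse→Band G ($966M), OrbitCom→Band B ($788M); total welfare W = $2681M.
OrbitCom receives Band B at value $788M, so the others get W − 788 = $1893M.
Without OrbitCom: best allocation of the remaining 3 bidders over all 4 bands is TerraLink→Band B ($490M), Solara→Band F ($716M), Pulse→Band G ($966M), total $2172M.
VCG payment = (others' best without OrbitCom) − (others' welfare with OrbitCom) = 2172 − 1893 = $279M.

OrbitCom pays $279M.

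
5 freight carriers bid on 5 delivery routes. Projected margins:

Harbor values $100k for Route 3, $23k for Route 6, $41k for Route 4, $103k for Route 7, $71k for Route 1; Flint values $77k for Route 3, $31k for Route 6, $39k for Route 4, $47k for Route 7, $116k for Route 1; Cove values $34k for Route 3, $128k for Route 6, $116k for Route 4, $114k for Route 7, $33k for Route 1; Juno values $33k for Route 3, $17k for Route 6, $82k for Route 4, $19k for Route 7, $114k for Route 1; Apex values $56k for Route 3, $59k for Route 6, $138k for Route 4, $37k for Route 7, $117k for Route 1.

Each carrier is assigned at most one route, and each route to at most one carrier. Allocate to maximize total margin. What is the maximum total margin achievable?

Max total: $560k

Optimal: Harbor→Route 7 ($103k), Flint→Route 3 ($77k), Cove→Route 6 ($128k), Juno→Route 1 ($114k), Apex→Route 4 ($138k) — total 103+77+128+114+138 = $560k.
Max-entry greedy (repeatedly take the single best remaining cell) gives $518k, worse by 42.
Every other assignment is strictly worse.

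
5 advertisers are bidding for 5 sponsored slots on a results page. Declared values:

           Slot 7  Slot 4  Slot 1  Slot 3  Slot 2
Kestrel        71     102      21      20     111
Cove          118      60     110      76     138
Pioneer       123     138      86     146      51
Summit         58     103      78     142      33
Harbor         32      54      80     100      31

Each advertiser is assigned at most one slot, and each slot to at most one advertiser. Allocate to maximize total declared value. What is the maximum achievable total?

Max total: $589

This is a one-to-one assignment (maximum-weight bipartite matching).
Optimal: Kestrel→Slot 2 ($111), Cove→Slot 7 ($118), Pioneer→Slot 4 ($138), Summit→Slot 3 ($142), Harbor→Slot 1 ($80) — total 111+118+138+142+80 = $589.
Column-greedy (each slot in turn goes to its best remaining advertiser) gives $547, worse by 42.
Swapping Summit↔Kestrel (Summit→Slot 2 $33, Kestrel→Slot 3 $20) loses 200.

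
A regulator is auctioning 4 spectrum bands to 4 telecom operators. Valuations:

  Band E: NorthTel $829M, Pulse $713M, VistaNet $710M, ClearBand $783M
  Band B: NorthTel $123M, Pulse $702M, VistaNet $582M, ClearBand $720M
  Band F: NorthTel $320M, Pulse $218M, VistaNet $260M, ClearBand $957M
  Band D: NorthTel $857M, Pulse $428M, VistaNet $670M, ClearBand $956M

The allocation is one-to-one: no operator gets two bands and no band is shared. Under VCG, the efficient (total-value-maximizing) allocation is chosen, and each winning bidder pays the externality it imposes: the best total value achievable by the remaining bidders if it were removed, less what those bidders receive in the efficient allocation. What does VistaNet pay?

VistaNet pays $11M.

Efficient allocation: NorthTel→Band D ($857M), Pulse→Band B ($702M), VistaNet→Band E ($710M), ClearBand→Band F ($957M); total welfare W = $3226M.
VistaNet receives Band E at value $710M, so the others get W − 710 = $2516M.
Without VistaNet: best allocation of the remaining 3 bidders over all 4 bands is NorthTel→Band D ($857M), Pulse→Band E ($713M), ClearBand→Band F ($957M), total $2527M.
VCG payment = (others' best without VistaNet) − (others' welfare with VistaNet) = 2527 − 2516 = $11M.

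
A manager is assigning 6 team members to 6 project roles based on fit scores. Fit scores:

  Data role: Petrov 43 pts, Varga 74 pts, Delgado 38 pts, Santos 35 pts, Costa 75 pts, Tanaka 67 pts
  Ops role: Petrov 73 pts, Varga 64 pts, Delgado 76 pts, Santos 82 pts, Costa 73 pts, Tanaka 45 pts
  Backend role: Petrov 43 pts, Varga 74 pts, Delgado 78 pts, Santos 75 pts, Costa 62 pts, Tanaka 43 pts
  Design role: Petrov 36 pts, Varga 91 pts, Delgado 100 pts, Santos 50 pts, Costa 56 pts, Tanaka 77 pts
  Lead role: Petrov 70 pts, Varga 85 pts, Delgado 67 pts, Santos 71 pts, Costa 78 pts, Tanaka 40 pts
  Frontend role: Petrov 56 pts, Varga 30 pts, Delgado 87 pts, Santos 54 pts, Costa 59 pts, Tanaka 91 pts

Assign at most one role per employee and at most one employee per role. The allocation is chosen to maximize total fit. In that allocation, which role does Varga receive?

Optimal: Petrov→Ops role (73 pts), Varga→Lead role (85 pts), Delgado→Design role (100 pts), Santos→Backend role (75 pts), Costa→Data role (75 pts), Tanaka→Frontend role (91 pts) — total 73+85+100+75+75+91 = 499 pts.
Column-greedy (each role in turn goes to its best remaining employee) gives 487 pts, worse by 12.
Swapping Costa↔Petrov (Costa→Ops role 73 pts, Petrov→Data role 43 pts) loses 32.
Checked against all permutations: 499 pts is optimal.
Varga's own top role is Design role (91 pts), but forcing Varga→Design role and reassigning the rest optimally gives only 487 pts — worse by 12.

Varga receives Lead role.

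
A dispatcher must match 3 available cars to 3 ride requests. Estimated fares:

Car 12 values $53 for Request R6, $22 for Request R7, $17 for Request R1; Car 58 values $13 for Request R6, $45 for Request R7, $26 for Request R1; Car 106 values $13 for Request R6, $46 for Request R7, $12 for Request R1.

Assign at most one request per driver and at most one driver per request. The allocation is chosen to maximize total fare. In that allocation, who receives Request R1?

Car 58 receives Request R1.

Optimal: Car 12→Request R6 ($53), Car 58→Request R1 ($26), Car 106→Request R7 ($46) — total 53+26+46 = $125.
Row-greedy (each driver in turn takes its best remaining request) gives $110, worse by 15.
Next-best assignment: Car 12→Request R6, Car 58→Request R7, Car 106→Request R1 = $110.
No other one-to-one assignment exceeds $125.
Car 58's own top request is Request R7 ($45), but forcing Car 58→Request R7 and reassigning the rest optimally gives only $110 — worse by 15.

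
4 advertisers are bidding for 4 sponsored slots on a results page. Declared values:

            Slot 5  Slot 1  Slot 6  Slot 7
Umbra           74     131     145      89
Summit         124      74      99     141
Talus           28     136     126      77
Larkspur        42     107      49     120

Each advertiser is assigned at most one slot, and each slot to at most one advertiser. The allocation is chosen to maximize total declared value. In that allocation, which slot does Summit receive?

Summit receives Slot 5.

This is a one-to-one assignment (maximum-weight bipartite matching).
Optimal: Umbra→Slot 6 ($145), Summit→Slot 5 ($124), Talus→Slot 1 ($136), Larkspur→Slot 7 ($120) — total 145+124+136+120 = $525.
Max-entry greedy (repeatedly take the single best remaining cell) gives $464, worse by 61.
Next-best assignment: Umbra→Slot 1, Summit→Slot 5, Talus→Slot 6, Larkspur→Slot 7 = $501.
Every other assignment is strictly worse.
Summit's own top slot is Slot 7 ($141), but forcing Summit→Slot 7 and reassigning the rest optimally gives only $464 — worse by 61.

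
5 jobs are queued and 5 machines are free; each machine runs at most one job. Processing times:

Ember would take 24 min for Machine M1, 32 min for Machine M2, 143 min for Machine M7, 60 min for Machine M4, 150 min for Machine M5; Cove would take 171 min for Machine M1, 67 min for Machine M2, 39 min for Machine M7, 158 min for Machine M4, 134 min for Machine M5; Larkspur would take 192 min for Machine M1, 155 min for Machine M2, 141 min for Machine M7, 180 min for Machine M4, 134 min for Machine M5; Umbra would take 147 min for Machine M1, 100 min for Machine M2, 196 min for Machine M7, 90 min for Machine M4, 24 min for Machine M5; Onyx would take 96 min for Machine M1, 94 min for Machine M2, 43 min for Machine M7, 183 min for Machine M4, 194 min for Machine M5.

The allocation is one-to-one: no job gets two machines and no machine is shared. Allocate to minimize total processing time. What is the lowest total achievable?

Optimal: Ember→Machine M1 (24 min), Cove→Machine M2 (67 min), Larkspur→Machine M4 (180 min), Umbra→Machine M5 (24 min), Onyx→Machine M7 (43 min) — total 24+67+180+24+43 = 338 min.
Column-greedy (each machine in turn goes to its cheapest remaining job) gives 358 min, worse by 20.

Min total: 338 min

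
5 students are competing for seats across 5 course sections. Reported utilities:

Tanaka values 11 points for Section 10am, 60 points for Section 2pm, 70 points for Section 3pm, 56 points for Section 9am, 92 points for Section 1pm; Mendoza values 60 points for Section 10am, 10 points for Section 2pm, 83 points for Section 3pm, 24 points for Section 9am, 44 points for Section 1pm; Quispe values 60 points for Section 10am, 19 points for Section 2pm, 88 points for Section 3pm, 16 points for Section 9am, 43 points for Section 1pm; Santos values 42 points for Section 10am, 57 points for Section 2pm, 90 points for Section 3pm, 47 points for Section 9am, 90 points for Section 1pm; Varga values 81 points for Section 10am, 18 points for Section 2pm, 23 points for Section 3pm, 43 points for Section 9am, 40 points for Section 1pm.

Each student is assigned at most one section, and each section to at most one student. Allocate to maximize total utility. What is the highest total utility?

Optimal: Tanaka→Section 2pm (60 points), Mendoza→Section 9am (24 points), Quispe→Section 3pm (88 points), Santos→Section 1pm (90 points), Varga→Section 10am (81 points) — total 60+24+88+90+81 = 343 points.
Max-entry greedy (repeatedly take the single best remaining cell) gives 306 points, worse by 37.
Next-best assignment: Tanaka→Section 1pm, Mendoza→Section 9am, Quispe→Section 3pm, Santos→Section 2pm, Varga→Section 10am = 342 points.
Every other assignment is strictly worse.

Maximum total: 343 points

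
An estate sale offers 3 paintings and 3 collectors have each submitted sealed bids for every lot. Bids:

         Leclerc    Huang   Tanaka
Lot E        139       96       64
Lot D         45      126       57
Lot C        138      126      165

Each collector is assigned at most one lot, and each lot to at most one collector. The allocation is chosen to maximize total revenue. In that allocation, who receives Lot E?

This is the linear assignment problem.
Optimal: Leclerc→Lot E ($139), Huang→Lot D ($126), Tanaka→Lot C ($165) — total 139+126+165 = $430.
Swapping Tanaka↔Leclerc (Tanaka→Lot E $64, Leclerc→Lot C $138) loses 102.

Leclerc receives Lot E.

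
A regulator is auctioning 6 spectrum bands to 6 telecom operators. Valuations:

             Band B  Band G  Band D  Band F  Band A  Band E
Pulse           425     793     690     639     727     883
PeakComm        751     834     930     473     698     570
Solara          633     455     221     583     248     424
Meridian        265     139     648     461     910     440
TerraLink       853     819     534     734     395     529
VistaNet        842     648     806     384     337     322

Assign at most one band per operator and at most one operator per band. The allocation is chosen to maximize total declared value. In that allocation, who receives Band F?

Treat this as an assignment problem: match each operator to one band.
Optimal: Pulse→Band E ($883M), PeakComm→Band D ($930M), Solara→Band F ($583M), Meridian→Band A ($910M), TerraLink→Band G ($819M), VistaNet→Band B ($842M) — total 883+930+583+910+819+842 = $4967M.
Column-greedy (each band in turn goes to its best remaining operator) gives $4466M, worse by 501.
Next-best assignment: Pulse→Band E, PeakComm→Band G, Solara→Band F, Meridian→Band A, TerraLink→Band B, VistaNet→Band D = $4869M.
Checked against all permutations: $4967M is optimal.
Solara's own top band is Band B ($633M), but forcing Solara→Band B and reassigning the rest optimally gives only $4800M — worse by 167.

Solara receives Band F.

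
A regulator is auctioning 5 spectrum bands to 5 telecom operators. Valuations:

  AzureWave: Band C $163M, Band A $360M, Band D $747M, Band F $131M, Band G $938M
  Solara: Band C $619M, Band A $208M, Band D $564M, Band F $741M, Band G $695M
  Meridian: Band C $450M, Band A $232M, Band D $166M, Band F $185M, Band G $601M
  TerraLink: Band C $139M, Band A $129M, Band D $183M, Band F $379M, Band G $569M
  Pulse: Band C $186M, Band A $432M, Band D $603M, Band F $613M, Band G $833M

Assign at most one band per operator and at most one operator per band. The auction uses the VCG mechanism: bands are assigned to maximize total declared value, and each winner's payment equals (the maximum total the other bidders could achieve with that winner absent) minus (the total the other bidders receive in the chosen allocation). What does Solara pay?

Solara pays $211M.

Efficient allocation: AzureWave→Band D ($747M), Solara→Band F ($741M), Meridian→Band C ($450M), TerraLink→Band G ($569M), Pulse→Band A ($432M); total welfare W = $2939M.
Solara receives Band F at value $741M, so the others get W − 741 = $2198M.
Without Solara: best allocation of the remaining 4 bidders over all 5 bands is AzureWave→Band D ($747M), Meridian→Band C ($450M), TerraLink→Band F ($379M), Pulse→Band G ($833M), total $2409M.
VCG payment = (others' best without Solara) − (others' welfare with Solara) = 2409 − 2198 = $211M.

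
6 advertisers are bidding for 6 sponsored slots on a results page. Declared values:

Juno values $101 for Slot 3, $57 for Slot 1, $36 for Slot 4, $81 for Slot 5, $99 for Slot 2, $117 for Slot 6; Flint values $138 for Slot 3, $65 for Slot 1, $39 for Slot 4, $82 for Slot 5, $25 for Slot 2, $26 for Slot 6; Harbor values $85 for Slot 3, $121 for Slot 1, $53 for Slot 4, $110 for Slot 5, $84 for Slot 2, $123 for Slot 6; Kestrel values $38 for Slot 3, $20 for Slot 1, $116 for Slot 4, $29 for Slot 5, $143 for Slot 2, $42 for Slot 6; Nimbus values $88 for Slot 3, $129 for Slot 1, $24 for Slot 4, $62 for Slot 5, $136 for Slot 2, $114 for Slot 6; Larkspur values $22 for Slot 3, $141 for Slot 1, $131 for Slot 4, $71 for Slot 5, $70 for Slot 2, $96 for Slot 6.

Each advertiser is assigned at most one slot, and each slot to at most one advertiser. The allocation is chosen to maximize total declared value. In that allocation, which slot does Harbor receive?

Optimal: Juno→Slot 6 ($117), Flint→Slot 3 ($138), Harbor→Slot 5 ($110), Kestrel→Slot 2 ($143), Nimbus→Slot 1 ($129), Larkspur→Slot 4 ($131) — total 117+138+110+143+129+131 = $768.
Row-greedy (each advertiser in turn takes its best remaining slot) gives $712, worse by 56.
Harbor's own top slot is Slot 6 ($123), but forcing Harbor→Slot 6 and reassigning the rest optimally gives only $745 — worse by 23.

Harbor receives Slot 5.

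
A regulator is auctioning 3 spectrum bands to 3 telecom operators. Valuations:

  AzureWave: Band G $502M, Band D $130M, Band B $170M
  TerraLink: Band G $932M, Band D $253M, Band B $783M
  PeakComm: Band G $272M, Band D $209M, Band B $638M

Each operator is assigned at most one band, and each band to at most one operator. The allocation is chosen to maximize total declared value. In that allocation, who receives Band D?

AzureWave receives Band D.

Optimal: AzureWave→Band D ($130M), TerraLink→Band G ($932M), PeakComm→Band B ($638M) — total 130+932+638 = $1700M.
Column-greedy (each band in turn goes to its best remaining operator) gives $1311M, worse by 389.
Checked against all permutations: $1700M is optimal.
AzureWave's own top band is Band G ($502M), but forcing AzureWave→Band G and reassigning the rest optimally gives only $1494M — worse by 206.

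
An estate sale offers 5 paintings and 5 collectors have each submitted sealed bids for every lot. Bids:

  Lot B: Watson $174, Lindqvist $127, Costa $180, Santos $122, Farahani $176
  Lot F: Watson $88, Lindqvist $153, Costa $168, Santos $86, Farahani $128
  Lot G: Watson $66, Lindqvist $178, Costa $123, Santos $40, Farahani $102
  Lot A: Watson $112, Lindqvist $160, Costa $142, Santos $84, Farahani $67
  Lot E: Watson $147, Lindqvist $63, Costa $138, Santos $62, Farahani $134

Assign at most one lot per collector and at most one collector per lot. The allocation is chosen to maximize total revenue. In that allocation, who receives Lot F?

Costa receives Lot F.

Optimal: Watson→Lot E ($147), Lindqvist→Lot G ($178), Costa→Lot F ($168), Santos→Lot A ($84), Farahani→Lot B ($176) — total 147+178+168+84+176 = $753.
Max-entry greedy (repeatedly take the single best remaining cell) gives $717, worse by 36.
Next-best assignment: Watson→Lot B, Lindqvist→Lot G, Costa→Lot F, Santos→Lot A, Farahani→Lot E = $738.
Swapping Lindqvist↔Farahani (Lindqvist→Lot B $127, Farahani→Lot G $102) loses 125.
Checked against all permutations: $753 is optimal.
Costa's own top lot is Lot B ($180), but forcing Costa→Lot B and reassigning the rest optimally gives only $717 — worse by 36.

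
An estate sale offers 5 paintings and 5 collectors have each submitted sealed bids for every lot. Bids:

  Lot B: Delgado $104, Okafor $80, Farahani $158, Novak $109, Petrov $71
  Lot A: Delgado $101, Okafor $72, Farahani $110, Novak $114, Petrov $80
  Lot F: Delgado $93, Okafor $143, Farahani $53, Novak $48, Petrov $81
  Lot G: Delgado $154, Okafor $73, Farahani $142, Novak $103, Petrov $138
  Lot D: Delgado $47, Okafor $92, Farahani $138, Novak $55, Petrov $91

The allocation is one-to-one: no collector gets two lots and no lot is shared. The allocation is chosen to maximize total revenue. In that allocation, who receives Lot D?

Petrov receives Lot D.

Treat this as an assignment problem: match each collector to one lot.
Optimal: Delgado→Lot G ($154), Okafor→Lot F ($143), Farahani→Lot B ($158), Novak→Lot A ($114), Petrov→Lot D ($91) — total 154+143+158+114+91 = $660.
Swapping Farahani↔Delgado (Farahani→Lot G $142, Delgado→Lot B $104) loses 66.
Every other assignment is strictly worse.
Petrov's own top lot is Lot G ($138), but forcing Petrov→Lot G and reassigning the rest optimally gives only $637 — worse by 23.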